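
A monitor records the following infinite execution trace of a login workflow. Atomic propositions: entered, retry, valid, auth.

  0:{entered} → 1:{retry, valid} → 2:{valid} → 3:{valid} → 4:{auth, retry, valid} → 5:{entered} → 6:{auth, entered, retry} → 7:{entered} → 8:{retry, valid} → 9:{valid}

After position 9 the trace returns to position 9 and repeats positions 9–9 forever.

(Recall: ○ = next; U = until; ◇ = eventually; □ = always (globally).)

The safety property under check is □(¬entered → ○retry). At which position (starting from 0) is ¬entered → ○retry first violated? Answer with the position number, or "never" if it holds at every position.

1

Check ¬entered → ○retry at each position in order: 0 ✓.
At position 1 the labels are {retry, valid} and the next position 2 has {valid}, so ¬entered → ○retry is false there. This is the first violation.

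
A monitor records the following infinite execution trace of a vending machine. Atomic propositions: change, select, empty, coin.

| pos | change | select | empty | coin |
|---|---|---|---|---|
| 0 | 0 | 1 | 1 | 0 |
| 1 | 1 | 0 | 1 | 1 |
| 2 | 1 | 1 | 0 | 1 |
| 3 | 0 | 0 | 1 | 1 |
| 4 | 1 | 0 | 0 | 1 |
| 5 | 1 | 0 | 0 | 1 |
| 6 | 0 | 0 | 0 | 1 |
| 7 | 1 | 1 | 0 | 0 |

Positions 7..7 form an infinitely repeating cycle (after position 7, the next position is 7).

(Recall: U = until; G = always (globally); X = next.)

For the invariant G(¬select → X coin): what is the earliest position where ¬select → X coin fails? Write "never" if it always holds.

6

Check ¬select → X coin at each position in order: 0 ✓, 1 ✓, 2 ✓, 3 ✓, 4 ✓, 5 ✓.
At position 6 the labels are {coin} and the next position 7 has {change, select}, so ¬select → X coin is false there. This is the first violation.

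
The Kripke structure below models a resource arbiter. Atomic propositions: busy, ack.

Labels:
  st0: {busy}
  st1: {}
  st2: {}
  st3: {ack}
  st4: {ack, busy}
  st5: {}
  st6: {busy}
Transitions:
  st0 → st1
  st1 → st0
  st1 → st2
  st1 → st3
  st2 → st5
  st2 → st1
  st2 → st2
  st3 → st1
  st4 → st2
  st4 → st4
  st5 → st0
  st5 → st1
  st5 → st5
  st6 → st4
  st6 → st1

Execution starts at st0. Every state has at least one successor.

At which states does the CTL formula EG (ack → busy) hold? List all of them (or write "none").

States satisfying ack → busy: {st0, st1, st2, st4, st5, st6}.
States satisfying EG (ack → busy): {st0, st1, st2, st4, st5, st6}.

{st0, st1, st2, st4, st5, st6}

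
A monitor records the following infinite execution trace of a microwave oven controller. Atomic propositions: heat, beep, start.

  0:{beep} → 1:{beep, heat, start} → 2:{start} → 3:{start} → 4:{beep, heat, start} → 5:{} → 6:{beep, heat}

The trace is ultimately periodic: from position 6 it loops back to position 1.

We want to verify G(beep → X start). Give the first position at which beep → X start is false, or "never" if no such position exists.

Check beep → X start at each position in order: 0 ✓, 1 ✓, 2 ✓, 3 ✓.
At position 4 the labels are {beep, heat, start} and the next position 5 has {}, so beep → X start is false there. This is the first violation.

4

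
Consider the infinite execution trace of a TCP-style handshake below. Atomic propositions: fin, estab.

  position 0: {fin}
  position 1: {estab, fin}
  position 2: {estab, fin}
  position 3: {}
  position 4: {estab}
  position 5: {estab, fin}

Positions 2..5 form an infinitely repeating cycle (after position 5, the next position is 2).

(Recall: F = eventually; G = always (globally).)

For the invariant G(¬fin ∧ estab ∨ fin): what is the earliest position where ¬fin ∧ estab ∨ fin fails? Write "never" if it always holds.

Check ¬fin ∧ estab ∨ fin at each position in order: 0 ✓, 1 ✓, 2 ✓.
At position 3 the labels are {}, so ¬fin ∧ estab ∨ fin is false there. This is the first violation.

3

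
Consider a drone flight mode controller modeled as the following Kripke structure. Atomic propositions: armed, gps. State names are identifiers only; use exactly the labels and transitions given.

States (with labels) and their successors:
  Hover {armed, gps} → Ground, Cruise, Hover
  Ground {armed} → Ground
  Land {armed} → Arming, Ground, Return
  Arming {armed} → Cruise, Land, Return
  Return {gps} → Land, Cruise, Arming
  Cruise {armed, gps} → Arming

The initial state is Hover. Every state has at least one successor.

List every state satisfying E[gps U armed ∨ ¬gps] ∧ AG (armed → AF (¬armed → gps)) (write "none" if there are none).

{Hover, Ground, Land, Arming, Return, Cruise}

States satisfying gps: {Hover, Return, Cruise}.
States satisfying armed ∨ ¬gps: {Hover, Ground, Land, Arming, Cruise}.
States satisfying E[gps U armed ∨ ¬gps]: {Hover, Ground, Land, Arming, Return, Cruise}.
States satisfying armed → AF (¬armed → gps): {Hover, Ground, Land, Arming, Return, Cruise}.
States satisfying AG (armed → AF (¬armed → gps)): {Hover, Ground, Land, Arming, Return, Cruise}.
States satisfying E[gps U armed ∨ ¬gps] ∧ AG (armed → AF (¬armed → gps)): {Hover, Ground, Land, Arming, Return, Cruise}.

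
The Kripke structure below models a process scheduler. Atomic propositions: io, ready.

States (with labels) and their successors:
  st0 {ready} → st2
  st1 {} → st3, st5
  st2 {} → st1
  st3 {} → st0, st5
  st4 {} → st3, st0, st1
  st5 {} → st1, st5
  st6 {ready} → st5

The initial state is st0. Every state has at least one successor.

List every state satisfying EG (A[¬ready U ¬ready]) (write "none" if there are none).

States satisfying A[¬ready U ¬ready]: {st1, st2, st3, st4, st5}.
States satisfying EG (A[¬ready U ¬ready]): {st1, st2, st3, st4, st5}.

{st1, st2, st3, st4, st5}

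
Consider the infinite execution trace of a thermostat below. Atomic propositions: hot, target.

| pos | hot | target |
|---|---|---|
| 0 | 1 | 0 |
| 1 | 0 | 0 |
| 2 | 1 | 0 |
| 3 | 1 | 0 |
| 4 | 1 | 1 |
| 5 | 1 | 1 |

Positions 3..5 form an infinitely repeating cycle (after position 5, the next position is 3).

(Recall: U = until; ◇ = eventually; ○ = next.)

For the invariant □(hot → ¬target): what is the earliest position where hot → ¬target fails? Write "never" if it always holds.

4

Check hot → ¬target at each position in order: 0 ✓, 1 ✓, 2 ✓, 3 ✓.
At position 4 the labels are {hot, target}, so hot → ¬target is false there. This is the first violation.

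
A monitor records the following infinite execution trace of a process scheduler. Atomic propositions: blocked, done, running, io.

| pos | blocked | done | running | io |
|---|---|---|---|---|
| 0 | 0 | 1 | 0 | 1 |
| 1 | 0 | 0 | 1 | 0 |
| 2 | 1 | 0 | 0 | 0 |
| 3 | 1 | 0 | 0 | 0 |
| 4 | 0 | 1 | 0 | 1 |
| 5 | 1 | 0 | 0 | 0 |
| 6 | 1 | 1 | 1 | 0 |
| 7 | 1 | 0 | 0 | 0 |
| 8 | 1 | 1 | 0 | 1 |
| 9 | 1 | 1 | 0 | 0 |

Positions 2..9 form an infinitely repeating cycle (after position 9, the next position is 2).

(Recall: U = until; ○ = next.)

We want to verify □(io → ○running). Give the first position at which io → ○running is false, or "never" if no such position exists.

4

Check io → ○running at each position in order: 0 ✓, 1 ✓, 2 ✓, 3 ✓.
At position 4 the labels are {done, io} and the next position 5 has {blocked}, so io → ○running is false there. This is the first violation.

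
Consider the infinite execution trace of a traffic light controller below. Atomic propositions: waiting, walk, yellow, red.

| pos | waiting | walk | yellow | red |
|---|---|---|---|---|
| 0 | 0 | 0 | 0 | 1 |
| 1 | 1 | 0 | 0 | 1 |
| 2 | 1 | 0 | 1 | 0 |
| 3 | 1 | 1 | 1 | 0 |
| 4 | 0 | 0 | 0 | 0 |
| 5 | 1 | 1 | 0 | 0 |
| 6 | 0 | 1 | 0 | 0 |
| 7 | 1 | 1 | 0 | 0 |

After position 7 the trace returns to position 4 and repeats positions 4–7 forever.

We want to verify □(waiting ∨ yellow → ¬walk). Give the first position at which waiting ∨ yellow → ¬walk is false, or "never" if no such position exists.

3

Check waiting ∨ yellow → ¬walk at each position in order: 0 ✓, 1 ✓, 2 ✓.
At position 3 the labels are {waiting, walk, yellow}, so waiting ∨ yellow → ¬walk is false there. This is the first violation.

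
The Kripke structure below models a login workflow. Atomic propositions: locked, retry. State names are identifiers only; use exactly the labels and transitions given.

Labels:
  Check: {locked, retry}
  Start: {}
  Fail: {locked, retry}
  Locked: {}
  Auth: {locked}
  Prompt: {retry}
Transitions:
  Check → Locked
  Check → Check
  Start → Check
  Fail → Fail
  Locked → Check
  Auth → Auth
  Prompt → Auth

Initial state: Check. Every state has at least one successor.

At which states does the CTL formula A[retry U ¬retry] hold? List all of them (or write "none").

{Start, Locked, Auth, Prompt}

States satisfying retry: {Check, Fail, Prompt}.
States satisfying ¬retry: {Start, Locked, Auth}.
States satisfying A[retry U ¬retry]: {Start, Locked, Auth, Prompt}.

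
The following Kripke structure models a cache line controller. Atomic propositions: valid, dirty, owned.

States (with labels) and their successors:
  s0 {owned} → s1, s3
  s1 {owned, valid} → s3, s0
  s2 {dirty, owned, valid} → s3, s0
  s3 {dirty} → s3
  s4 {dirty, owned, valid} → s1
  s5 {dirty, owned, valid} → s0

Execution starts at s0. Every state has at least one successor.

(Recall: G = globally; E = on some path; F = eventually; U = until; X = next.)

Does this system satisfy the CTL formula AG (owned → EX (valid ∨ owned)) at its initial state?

States satisfying owned → EX (valid ∨ owned): {s0, s1, s2, s3, s4, s5}.
States satisfying AG (owned → EX (valid ∨ owned)): {s0, s1, s2, s3, s4, s5}.
Every state reachable from s0 satisfies owned → EX (valid ∨ owned).
s0 ∈ Sat(AG (owned → EX (valid ∨ owned))).

Satisfied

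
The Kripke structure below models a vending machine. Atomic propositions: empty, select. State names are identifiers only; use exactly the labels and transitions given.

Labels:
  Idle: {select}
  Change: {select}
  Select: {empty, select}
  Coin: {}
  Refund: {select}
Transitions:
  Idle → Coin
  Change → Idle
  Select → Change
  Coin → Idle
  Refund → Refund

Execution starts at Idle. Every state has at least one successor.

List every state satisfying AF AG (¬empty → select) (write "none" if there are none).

{Refund}

States satisfying AG (¬empty → select): {Refund}.
States satisfying AF AG (¬empty → select): {Refund}.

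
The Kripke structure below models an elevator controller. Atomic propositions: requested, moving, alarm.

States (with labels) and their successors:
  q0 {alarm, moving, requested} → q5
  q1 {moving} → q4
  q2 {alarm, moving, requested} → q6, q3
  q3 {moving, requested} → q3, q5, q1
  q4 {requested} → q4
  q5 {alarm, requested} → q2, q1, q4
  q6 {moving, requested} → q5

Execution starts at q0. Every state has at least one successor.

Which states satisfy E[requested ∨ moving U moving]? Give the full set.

{q0, q1, q2, q3, q5, q6}

States satisfying requested ∨ moving: {q0, q1, q2, q3, q4, q5, q6}.
States satisfying moving: {q0, q1, q2, q3, q6}.
States satisfying E[requested ∨ moving U moving]: {q0, q1, q2, q3, q5, q6}.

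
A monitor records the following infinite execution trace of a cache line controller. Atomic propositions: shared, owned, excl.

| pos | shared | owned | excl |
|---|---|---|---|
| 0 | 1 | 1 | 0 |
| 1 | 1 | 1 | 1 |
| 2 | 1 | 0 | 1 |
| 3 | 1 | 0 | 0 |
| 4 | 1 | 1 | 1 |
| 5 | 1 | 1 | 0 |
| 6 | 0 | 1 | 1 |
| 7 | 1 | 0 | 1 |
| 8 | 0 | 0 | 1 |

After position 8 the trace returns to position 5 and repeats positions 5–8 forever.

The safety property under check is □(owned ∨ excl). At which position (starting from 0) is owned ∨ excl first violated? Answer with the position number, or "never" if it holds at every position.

3

Check owned ∨ excl at each position in order: 0 ✓, 1 ✓, 2 ✓.
At position 3 the labels are {shared}, so owned ∨ excl is false there. This is the first violation.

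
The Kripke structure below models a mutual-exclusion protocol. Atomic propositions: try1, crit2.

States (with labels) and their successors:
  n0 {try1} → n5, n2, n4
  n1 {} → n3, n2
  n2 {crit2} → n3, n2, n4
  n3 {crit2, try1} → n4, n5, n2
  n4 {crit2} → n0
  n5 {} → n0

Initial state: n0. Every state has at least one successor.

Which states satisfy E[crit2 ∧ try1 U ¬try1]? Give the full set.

{n1, n2, n3, n4, n5}

States satisfying crit2 ∧ try1: {n3}.
States satisfying ¬try1: {n1, n2, n4, n5}.
States satisfying E[crit2 ∧ try1 U ¬try1]: {n1, n2, n3, n4, n5}.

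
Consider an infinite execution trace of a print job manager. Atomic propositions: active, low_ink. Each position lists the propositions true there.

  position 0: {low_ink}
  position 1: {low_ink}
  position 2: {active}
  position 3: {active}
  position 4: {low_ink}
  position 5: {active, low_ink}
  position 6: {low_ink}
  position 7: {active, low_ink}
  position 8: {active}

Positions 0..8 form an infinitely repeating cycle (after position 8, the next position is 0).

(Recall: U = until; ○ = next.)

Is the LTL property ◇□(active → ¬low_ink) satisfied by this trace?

□(active → ¬low_ink) is false at every position 0..8, so it never becomes true and ◇□(active → ¬low_ink) fails.

No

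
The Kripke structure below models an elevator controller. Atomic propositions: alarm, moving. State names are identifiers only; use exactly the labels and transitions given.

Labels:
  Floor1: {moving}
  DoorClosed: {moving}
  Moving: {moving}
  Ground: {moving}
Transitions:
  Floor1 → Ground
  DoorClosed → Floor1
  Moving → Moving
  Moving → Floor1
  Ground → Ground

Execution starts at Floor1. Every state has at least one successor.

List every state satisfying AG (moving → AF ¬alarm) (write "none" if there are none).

{Floor1, DoorClosed, Moving, Ground}

States satisfying moving → AF ¬alarm: {Floor1, DoorClosed, Moving, Ground}.
States satisfying AG (moving → AF ¬alarm): {Floor1, DoorClosed, Moving, Ground}.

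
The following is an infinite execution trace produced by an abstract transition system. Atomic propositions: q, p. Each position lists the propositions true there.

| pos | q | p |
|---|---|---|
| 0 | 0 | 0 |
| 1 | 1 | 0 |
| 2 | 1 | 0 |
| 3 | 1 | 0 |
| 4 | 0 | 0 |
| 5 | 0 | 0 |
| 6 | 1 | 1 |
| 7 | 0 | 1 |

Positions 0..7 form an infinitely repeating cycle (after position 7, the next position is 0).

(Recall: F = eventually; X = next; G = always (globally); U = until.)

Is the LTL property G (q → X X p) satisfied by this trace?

Does not hold

q → X X p must hold at every position from 0 onward. It fails at position 1, so G (q → X X p) is false.
Positions where q holds: 1, 2, 3, 6.
Check X X p at each: 1→fails, 2→fails, 3→fails, 6→fails.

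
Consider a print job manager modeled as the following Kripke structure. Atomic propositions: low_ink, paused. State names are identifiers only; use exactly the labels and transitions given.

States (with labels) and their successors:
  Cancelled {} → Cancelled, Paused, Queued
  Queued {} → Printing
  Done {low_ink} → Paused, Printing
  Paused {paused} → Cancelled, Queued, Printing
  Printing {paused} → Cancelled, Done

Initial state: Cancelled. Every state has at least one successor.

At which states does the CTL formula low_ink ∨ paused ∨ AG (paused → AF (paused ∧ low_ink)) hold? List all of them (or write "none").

States satisfying low_ink ∨ paused: {Done, Paused, Printing}.
States satisfying paused → AF (paused ∧ low_ink): {Cancelled, Queued, Done}.
States satisfying AG (paused → AF (paused ∧ low_ink)): ∅.
States satisfying low_ink ∨ paused ∨ AG (paused → AF (paused ∧ low_ink)): {Done, Paused, Printing}.

{Done, Paused, Printing}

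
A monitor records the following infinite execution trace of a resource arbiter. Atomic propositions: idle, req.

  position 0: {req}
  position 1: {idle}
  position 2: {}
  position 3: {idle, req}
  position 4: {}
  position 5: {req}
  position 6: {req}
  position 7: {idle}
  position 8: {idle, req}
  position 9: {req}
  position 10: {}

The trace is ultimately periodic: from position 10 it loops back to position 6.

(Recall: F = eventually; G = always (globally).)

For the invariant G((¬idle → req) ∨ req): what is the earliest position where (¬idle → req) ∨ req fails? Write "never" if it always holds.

2

Check (¬idle → req) ∨ req at each position in order: 0 ✓, 1 ✓.
At position 2 the labels are {}, so (¬idle → req) ∨ req is false there. This is the first violation.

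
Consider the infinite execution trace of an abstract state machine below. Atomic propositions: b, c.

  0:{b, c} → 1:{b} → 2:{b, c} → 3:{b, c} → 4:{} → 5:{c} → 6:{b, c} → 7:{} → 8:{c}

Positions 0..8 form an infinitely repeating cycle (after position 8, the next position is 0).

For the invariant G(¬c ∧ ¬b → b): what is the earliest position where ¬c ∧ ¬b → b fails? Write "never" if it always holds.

4

Check ¬c ∧ ¬b → b at each position in order: 0 ✓, 1 ✓, 2 ✓, 3 ✓.
At position 4 the labels are {}, so ¬c ∧ ¬b → b is false there. This is the first violation.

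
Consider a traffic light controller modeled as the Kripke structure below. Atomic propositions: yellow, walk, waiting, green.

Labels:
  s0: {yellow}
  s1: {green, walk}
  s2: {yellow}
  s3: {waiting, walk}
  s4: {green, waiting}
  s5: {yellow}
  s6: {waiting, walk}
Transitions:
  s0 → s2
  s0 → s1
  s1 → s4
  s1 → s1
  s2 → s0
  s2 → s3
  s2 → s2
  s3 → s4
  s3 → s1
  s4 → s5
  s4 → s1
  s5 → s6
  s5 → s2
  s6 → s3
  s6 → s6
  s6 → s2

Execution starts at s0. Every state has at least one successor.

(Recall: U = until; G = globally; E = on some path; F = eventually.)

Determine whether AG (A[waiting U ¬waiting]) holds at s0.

States satisfying A[waiting U ¬waiting]: {s0, s1, s2, s3, s4, s5}.
States satisfying AG (A[waiting U ¬waiting]): ∅.
s6 is reachable from s0 and violates A[waiting U ¬waiting], so AG fails at s0.
s0 ∉ Sat(AG (A[waiting U ¬waiting])).

No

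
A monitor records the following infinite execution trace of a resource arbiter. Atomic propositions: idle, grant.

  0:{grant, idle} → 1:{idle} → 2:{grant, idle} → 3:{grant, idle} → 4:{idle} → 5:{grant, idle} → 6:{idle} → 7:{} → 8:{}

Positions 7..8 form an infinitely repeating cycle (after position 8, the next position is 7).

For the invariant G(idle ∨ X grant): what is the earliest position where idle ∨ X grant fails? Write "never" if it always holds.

Check idle ∨ X grant at each position in order: 0 ✓, 1 ✓, 2 ✓, 3 ✓, 4 ✓, 5 ✓, 6 ✓.
At position 7 the labels are {} and the next position 8 has {}, so idle ∨ X grant is false there. This is the first violation.

7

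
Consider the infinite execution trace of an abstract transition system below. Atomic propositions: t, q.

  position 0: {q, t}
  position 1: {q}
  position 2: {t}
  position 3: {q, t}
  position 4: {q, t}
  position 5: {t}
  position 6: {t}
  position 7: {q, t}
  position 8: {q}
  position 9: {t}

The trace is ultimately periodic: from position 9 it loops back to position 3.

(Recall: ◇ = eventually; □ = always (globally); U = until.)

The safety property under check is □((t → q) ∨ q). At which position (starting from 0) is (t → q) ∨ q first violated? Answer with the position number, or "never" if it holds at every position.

2

Check (t → q) ∨ q at each position in order: 0 ✓, 1 ✓.
At position 2 the labels are {t}, so (t → q) ∨ q is false there. This is the first violation.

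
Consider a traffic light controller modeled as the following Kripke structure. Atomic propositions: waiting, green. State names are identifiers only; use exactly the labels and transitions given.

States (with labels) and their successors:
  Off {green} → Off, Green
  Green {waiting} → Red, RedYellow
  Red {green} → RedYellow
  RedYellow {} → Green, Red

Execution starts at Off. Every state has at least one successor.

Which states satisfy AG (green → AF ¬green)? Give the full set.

{Green, Red, RedYellow}

States satisfying green → AF ¬green: {Green, Red, RedYellow}.
States satisfying AG (green → AF ¬green): {Green, Red, RedYellow}.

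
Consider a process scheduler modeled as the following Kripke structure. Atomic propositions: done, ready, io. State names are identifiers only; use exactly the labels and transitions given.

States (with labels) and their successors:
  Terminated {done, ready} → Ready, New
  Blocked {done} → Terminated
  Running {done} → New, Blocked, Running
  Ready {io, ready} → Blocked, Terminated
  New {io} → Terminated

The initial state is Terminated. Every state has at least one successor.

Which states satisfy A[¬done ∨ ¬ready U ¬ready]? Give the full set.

{Blocked, Running, New}

States satisfying ¬done ∨ ¬ready: {Blocked, Running, Ready, New}.
States satisfying ¬ready: {Blocked, Running, New}.
States satisfying A[¬done ∨ ¬ready U ¬ready]: {Blocked, Running, New}.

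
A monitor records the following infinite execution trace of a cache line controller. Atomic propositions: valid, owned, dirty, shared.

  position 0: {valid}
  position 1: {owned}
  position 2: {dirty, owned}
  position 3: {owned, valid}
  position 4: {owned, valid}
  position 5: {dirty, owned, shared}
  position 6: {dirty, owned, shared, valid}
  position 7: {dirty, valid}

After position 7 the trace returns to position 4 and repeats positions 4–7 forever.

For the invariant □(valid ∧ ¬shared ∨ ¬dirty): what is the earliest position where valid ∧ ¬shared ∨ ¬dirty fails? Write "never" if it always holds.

2

Check valid ∧ ¬shared ∨ ¬dirty at each position in order: 0 ✓, 1 ✓.
At position 2 the labels are {dirty, owned}, so valid ∧ ¬shared ∨ ¬dirty is false there. This is the first violation.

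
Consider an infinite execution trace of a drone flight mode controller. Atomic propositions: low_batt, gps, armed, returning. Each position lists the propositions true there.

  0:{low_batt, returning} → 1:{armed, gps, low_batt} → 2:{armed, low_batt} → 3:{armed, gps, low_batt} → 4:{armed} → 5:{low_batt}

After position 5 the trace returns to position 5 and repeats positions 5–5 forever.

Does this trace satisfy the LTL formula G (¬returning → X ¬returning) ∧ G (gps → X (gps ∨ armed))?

Satisfied

¬returning → X ¬returning holds at every position 0..5, and those are all positions ever visited, so G (¬returning → X ¬returning) holds.
Positions where ¬returning holds: 1, 2, 3, 4, 5.
Check X ¬returning at each: 1→ok, 2→ok, 3→ok, 4→ok, 5→ok.
gps → X (gps ∨ armed) holds at every position 0..5, and those are all positions ever visited, so G (gps → X (gps ∨ armed)) holds.
Positions where gps holds: 1, 3.
Check X (gps ∨ armed) at each: 1→ok, 3→ok.
At position 0: G (¬returning → X ¬returning) is true; G (gps → X (gps ∨ armed)) is true; so G (¬returning → X ¬returning) ∧ G (gps → X (gps ∨ armed)) is true.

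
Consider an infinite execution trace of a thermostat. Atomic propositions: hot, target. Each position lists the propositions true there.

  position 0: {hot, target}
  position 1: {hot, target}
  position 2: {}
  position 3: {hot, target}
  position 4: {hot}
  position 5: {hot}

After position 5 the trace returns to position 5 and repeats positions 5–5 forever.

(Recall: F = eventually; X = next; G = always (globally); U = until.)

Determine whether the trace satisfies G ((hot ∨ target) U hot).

No

(hot ∨ target) U hot must hold at every position from 0 onward. It fails at position 2, so G ((hot ∨ target) U hot) is false.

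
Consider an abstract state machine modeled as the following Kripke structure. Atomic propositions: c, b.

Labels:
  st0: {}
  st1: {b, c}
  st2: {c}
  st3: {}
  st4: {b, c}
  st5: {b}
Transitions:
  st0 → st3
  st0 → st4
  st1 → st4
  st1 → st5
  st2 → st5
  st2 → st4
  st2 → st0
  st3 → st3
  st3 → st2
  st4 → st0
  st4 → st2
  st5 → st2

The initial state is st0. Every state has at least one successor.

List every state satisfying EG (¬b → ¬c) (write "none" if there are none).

{st0, st1, st3, st4}

States satisfying ¬b → ¬c: {st0, st1, st3, st4, st5}.
States satisfying EG (¬b → ¬c): {st0, st1, st3, st4}.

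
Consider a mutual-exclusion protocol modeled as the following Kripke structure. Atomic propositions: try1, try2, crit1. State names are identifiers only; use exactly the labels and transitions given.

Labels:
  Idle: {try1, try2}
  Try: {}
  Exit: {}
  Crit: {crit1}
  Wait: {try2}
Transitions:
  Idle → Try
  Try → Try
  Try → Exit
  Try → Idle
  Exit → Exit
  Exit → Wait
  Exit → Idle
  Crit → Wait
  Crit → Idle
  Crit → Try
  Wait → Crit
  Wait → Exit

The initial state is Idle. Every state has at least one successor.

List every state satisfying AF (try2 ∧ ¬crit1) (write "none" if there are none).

{Idle, Wait}

States satisfying try2 ∧ ¬crit1: {Idle, Wait}.
States satisfying AF (try2 ∧ ¬crit1): {Idle, Wait}.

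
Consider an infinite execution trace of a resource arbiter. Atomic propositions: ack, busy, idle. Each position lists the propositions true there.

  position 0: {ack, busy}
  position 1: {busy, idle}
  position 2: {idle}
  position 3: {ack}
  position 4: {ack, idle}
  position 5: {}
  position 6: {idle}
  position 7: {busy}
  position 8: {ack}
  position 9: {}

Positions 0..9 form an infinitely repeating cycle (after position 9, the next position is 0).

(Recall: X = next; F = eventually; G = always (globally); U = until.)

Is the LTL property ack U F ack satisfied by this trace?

Holds

Walking from position 0: F ack first holds at position 0, and ack holds at every earlier position along the way, so ack U F ack holds.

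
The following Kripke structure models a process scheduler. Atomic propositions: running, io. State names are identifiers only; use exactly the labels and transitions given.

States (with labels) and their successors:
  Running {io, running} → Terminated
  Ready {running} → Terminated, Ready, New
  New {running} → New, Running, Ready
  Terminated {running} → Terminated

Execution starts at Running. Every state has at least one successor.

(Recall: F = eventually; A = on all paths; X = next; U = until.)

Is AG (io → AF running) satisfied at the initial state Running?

Satisfied

States satisfying io → AF running: {Running, Ready, New, Terminated}.
States satisfying AG (io → AF running): {Running, Ready, New, Terminated}.
Every state reachable from Running satisfies io → AF running.
Running ∈ Sat(AG (io → AF running)).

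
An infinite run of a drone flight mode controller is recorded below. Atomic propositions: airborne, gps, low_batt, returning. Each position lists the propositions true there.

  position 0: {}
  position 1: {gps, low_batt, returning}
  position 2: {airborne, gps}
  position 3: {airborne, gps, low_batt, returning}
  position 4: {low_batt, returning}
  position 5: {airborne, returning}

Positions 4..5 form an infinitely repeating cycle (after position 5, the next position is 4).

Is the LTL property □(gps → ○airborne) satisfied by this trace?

gps → ○airborne must hold at every position from 0 onward. It fails at position 3, so □(gps → ○airborne) is false.
Positions where gps holds: 1, 2, 3.
Check ○airborne at each: 1→ok, 2→ok, 3→fails.

No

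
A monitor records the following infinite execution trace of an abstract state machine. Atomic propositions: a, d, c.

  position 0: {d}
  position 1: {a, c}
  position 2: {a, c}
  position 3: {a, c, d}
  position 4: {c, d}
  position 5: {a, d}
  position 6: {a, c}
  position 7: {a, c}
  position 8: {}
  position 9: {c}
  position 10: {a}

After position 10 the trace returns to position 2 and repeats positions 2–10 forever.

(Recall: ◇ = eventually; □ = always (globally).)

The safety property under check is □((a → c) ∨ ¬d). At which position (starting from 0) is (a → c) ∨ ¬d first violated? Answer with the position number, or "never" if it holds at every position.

5

Check (a → c) ∨ ¬d at each position in order: 0 ✓, 1 ✓, 2 ✓, 3 ✓, 4 ✓.
At position 5 the labels are {a, d}, so (a → c) ∨ ¬d is false there. This is the first violation.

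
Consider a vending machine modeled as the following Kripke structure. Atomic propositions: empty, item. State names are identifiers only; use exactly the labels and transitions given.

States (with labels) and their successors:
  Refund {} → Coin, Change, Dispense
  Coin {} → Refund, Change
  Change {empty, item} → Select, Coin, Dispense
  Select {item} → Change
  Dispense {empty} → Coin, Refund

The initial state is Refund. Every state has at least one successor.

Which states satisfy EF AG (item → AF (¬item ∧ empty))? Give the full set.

States satisfying AG (item → AF (¬item ∧ empty)): ∅.
States satisfying EF AG (item → AF (¬item ∧ empty)): ∅.

none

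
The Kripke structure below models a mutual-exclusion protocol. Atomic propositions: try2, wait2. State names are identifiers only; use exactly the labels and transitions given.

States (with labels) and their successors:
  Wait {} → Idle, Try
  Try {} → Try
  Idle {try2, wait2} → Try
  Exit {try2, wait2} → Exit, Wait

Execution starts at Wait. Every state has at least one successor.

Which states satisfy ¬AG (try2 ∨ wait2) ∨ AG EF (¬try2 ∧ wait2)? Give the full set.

States satisfying try2 ∨ wait2: {Idle, Exit}.
States satisfying AG (try2 ∨ wait2): ∅.
States satisfying ¬AG (try2 ∨ wait2): {Wait, Try, Idle, Exit}.
States satisfying EF (¬try2 ∧ wait2): ∅.
States satisfying AG EF (¬try2 ∧ wait2): ∅.
States satisfying ¬AG (try2 ∨ wait2) ∨ AG EF (¬try2 ∧ wait2): {Wait, Try, Idle, Exit}.

{Wait, Try, Idle, Exit}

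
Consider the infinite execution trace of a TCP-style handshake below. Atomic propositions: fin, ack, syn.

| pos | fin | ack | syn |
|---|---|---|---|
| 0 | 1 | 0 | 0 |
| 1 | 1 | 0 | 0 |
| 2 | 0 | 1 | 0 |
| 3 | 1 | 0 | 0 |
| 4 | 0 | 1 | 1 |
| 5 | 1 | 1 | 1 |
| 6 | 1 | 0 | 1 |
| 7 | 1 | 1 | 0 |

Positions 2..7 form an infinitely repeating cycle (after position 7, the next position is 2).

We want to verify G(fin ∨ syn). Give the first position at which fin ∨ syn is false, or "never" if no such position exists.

Check fin ∨ syn at each position in order: 0 ✓, 1 ✓.
At position 2 the labels are {ack}, so fin ∨ syn is false there. This is the first violation.

2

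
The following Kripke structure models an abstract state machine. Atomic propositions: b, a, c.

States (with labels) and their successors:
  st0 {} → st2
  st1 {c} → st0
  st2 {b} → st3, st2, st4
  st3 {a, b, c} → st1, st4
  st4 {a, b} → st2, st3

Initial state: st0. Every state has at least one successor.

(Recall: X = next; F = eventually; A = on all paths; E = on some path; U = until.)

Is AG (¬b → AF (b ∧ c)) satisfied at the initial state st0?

States satisfying ¬b → AF (b ∧ c): {st2, st3, st4}.
States satisfying AG (¬b → AF (b ∧ c)): ∅.
st0 is reachable from st0 and violates ¬b → AF (b ∧ c), so AG fails at st0.
st0 ∉ Sat(AG (¬b → AF (b ∧ c))).

Violated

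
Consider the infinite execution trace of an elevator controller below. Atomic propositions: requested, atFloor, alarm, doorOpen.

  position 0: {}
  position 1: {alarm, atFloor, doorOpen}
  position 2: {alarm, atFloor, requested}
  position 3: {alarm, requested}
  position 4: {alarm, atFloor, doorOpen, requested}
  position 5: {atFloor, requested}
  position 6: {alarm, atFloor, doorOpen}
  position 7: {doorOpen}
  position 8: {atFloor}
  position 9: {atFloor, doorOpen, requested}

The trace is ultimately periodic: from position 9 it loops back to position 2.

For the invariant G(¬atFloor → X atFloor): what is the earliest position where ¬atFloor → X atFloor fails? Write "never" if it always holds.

¬atFloor → X atFloor holds at every position 0..9, and those are all the positions the trace ever visits, so the invariant G(¬atFloor → X atFloor) is never violated.

never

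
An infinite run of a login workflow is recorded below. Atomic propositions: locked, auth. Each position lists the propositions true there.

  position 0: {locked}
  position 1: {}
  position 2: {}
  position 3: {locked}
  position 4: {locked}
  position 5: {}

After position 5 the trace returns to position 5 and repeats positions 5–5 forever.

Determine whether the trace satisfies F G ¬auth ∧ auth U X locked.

G ¬auth holds at position 0, which is reachable from 0, so F G ¬auth holds.
Walking from position 0: at position 0, X locked has not yet held and auth fails, so auth U X locked is false.
At position 0: F G ¬auth is true; auth U X locked is false; so F G ¬auth ∧ auth U X locked is false.

Violated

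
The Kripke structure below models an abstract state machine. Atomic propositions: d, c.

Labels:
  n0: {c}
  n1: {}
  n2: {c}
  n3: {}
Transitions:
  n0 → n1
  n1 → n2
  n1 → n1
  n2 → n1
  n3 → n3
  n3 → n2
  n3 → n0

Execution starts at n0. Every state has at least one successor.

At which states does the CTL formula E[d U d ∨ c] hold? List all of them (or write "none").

{n0, n2}

States satisfying d: ∅.
States satisfying d ∨ c: {n0, n2}.
States satisfying E[d U d ∨ c]: {n0, n2}.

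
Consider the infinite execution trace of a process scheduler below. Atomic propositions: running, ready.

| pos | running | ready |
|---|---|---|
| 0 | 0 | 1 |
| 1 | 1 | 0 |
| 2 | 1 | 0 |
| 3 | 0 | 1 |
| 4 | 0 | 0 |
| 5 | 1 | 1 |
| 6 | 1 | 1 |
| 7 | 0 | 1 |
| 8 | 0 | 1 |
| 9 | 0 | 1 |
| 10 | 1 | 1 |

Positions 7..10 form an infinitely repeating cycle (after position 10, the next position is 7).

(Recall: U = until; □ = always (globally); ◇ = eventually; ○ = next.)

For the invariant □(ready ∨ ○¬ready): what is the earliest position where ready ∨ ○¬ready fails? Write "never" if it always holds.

Check ready ∨ ○¬ready at each position in order: 0 ✓, 1 ✓.
At position 2 the labels are {running} and the next position 3 has {ready}, so ready ∨ ○¬ready is false there. This is the first violation.

2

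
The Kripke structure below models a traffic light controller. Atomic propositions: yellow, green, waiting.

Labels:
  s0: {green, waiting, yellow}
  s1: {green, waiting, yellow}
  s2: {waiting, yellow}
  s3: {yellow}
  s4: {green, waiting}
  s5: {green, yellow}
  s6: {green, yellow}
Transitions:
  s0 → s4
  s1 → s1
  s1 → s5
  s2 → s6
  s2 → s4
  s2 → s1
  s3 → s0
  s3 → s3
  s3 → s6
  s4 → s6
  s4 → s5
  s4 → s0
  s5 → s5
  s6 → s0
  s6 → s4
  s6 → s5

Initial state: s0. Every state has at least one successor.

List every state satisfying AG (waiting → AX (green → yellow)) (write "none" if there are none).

States satisfying waiting → AX (green → yellow): {s1, s3, s4, s5, s6}.
States satisfying AG (waiting → AX (green → yellow)): {s1, s5}.

{s1, s5}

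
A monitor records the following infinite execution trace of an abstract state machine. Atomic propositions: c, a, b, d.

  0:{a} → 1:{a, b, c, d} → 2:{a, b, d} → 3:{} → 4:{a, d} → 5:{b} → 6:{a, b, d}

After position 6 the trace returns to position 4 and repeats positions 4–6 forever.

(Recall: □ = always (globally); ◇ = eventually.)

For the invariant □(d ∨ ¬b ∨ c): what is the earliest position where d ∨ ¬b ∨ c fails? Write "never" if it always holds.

5

Check d ∨ ¬b ∨ c at each position in order: 0 ✓, 1 ✓, 2 ✓, 3 ✓, 4 ✓.
At position 5 the labels are {b}, so d ∨ ¬b ∨ c is false there. This is the first violation.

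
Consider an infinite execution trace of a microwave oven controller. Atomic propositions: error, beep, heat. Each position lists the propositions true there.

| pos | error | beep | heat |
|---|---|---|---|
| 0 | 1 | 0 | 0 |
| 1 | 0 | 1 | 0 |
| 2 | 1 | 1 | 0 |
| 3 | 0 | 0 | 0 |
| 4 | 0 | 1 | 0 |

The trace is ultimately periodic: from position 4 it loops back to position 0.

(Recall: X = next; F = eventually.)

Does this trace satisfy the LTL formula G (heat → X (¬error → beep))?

Holds

heat → X (¬error → beep) holds at every position 0..4, and those are all positions ever visited, so G (heat → X (¬error → beep)) holds.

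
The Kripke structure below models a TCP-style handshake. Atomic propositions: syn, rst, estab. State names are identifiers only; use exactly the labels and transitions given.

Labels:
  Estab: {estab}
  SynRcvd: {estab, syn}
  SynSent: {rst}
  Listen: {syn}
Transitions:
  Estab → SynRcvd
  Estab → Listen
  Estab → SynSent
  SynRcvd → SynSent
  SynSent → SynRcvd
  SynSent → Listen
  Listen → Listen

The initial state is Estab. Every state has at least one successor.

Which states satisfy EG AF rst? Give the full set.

States satisfying AF rst: {SynRcvd, SynSent}.
States satisfying EG AF rst: {SynRcvd, SynSent}.

{SynRcvd, SynSent}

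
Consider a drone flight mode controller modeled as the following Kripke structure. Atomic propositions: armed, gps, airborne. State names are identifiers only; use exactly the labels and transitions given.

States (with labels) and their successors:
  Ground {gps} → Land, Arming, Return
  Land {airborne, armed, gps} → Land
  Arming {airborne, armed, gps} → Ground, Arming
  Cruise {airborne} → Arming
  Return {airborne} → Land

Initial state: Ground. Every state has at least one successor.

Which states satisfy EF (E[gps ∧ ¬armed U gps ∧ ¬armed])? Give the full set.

States satisfying E[gps ∧ ¬armed U gps ∧ ¬armed]: {Ground}.
States satisfying EF (E[gps ∧ ¬armed U gps ∧ ¬armed]): {Ground, Arming, Cruise}.

{Ground, Arming, Cruise}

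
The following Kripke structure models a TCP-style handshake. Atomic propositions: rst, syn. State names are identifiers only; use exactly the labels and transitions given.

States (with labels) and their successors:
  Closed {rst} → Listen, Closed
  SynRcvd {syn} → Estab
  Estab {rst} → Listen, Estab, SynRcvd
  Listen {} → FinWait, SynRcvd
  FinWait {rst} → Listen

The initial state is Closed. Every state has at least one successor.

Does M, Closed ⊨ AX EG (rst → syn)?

States satisfying EG (rst → syn): ∅.
States satisfying AX EG (rst → syn): ∅.
Closed ∉ Sat(AX EG (rst → syn)).

Violated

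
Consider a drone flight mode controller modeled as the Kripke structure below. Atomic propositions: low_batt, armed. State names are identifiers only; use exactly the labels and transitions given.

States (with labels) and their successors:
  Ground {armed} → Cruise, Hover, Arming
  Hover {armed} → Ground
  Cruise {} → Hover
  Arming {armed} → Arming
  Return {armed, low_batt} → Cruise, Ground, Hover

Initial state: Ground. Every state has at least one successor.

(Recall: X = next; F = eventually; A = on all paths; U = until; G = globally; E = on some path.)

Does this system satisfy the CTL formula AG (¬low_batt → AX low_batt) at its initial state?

States satisfying ¬low_batt → AX low_batt: {Return}.
States satisfying AG (¬low_batt → AX low_batt): ∅.
Arming is reachable from Ground and violates ¬low_batt → AX low_batt, so AG fails at Ground.
Ground ∉ Sat(AG (¬low_batt → AX low_batt)).

No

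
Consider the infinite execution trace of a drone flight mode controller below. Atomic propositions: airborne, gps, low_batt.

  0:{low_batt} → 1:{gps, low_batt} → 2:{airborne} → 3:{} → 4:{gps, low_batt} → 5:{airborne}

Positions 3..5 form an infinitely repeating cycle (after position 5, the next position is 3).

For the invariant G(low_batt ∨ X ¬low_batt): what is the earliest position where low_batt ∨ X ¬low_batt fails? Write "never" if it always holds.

Check low_batt ∨ X ¬low_batt at each position in order: 0 ✓, 1 ✓, 2 ✓.
At position 3 the labels are {} and the next position 4 has {gps, low_batt}, so low_batt ∨ X ¬low_batt is false there. This is the first violation.

3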